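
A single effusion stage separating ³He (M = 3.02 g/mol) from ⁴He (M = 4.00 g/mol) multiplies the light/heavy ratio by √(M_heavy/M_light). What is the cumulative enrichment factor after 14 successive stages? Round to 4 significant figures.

7.151

Overall factor = α^14 with α = √(4.00/3.02), i.e. (4.00/3.02)^(14/2).
= 1.32450^7 = 7.151.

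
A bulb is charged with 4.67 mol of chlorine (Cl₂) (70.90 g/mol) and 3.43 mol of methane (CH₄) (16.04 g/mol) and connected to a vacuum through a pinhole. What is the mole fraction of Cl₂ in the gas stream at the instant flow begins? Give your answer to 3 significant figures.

0.393

Each component's effusion rate ∝ (its partial pressure)·(1/√M) ∝ n_i/√M_i.
Mole fraction of Cl₂ in the effusate = (n_Cl₂/√M_Cl₂) / (n_Cl₂/√M_Cl₂ + n_CH₄/√M_CH₄)
= (4.67/√70.90) / (4.67/√70.90 + 3.43/√16.04) = 0.5546/(0.5546 + 0.8564) = 0.393.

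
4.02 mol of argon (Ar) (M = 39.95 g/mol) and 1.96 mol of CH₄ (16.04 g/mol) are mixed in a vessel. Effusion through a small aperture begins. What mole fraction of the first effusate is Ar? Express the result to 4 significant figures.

The effusion rate of species i is ∝ p_i/√M_i ∝ n_i/√M_i.
So x_Ar in the escaping gas = (n_Ar/√M_Ar) / Σ(n_i/√M_i)
= (4.02/√39.95) / (4.02/√39.95 + 1.96/√16.04) = 0.6360/(0.6360 + 0.4894) = 0.5651.

0.5651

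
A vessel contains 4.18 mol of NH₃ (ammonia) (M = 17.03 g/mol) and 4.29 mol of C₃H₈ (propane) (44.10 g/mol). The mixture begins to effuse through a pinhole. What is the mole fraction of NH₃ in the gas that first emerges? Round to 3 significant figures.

0.611

Effusion rate of each component ∝ n_i/√M_i (partial pressure × 1/√M).
x_NH₃(eff) = (n_NH₃/√M_NH₃) / (n_NH₃/√M_NH₃ + n_C₃H₈/√M_C₃H₈)
= (4.18/√17.03) / (4.18/√17.03 + 4.29/√44.10) = 1.013/(1.013 + 0.6460) = 0.611.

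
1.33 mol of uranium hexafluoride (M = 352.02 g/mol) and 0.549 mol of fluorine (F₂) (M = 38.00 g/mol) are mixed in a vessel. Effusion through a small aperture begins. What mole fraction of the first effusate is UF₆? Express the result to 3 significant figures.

0.443

Effusion rate of each component ∝ n_i/√M_i (partial pressure × 1/√M).
Mole fraction of UF₆ in the effusate = (n_UF₆/√M_UF₆) / (n_UF₆/√M_UF₆ + n_F₂/√M_F₂)
= (1.33/√352.02) / (1.33/√352.02 + 0.549/√38.00) = 0.07089/(0.07089 + 0.08906) = 0.443.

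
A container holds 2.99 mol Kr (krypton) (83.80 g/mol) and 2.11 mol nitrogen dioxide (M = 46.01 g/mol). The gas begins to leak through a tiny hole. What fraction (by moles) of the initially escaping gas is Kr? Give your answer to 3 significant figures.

0.512

Effusion rate of each component ∝ n_i/√M_i (partial pressure × 1/√M).
So x_Kr in the escaping gas = (n_Kr/√M_Kr) / Σ(n_i/√M_i)
= (2.99/√83.80) / (2.99/√83.80 + 2.11/√46.01) = 0.3266/(0.3266 + 0.3111) = 0.512.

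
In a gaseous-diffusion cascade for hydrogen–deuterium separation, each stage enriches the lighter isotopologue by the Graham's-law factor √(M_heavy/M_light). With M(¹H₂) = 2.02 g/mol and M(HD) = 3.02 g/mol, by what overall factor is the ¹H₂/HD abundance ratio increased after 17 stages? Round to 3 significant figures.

30.5

The single-stage factor is √(M_heavy/M_light), so 17 stages give [√(3.02/2.02)]^17 = (3.02/2.02)^(17/2).
= 1.49505^(17/2) = 30.5.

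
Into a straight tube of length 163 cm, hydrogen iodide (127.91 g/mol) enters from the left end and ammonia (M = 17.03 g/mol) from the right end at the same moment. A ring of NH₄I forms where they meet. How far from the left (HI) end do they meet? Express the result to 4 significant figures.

Distances travelled in equal time are proportional to diffusion rates, so d_HI/d_NH₃ = √(M_NH₃/M_HI) = √(17.03/127.91) = 0.3649.
With d_HI + d_NH₃ = 163 cm, d_NH₃ = 163/(1 + 0.3649) = 119.4 cm.
d_HI = 163 − 119.4 = 43.58 cm.

43.58 cm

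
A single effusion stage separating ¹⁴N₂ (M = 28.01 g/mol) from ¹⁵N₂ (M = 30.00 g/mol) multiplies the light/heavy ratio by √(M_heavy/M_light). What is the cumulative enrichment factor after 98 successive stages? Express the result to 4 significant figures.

28.88

Overall factor = α^98 with α = √(30.00/28.01), i.e. (30.00/28.01)^(98/2).
= 1.07105^49 = 28.88.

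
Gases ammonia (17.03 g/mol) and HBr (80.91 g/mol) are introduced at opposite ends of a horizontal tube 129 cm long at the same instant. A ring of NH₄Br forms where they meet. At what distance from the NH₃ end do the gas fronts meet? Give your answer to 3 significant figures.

88.4 cm

The fronts meet when d_NH₃ + d_HBr = L with d_NH₃/d_HBr = √(M_HBr/M_NH₃) (Graham's law). Here √(M_HBr/M_NH₃) = √(80.91/17.03) = 2.180.
With d_NH₃ + d_HBr = 129 cm, d_HBr = 129/(1 + 2.180) = 40.57 cm.
d_NH₃ = 129 − 40.57 = 88.4 cm.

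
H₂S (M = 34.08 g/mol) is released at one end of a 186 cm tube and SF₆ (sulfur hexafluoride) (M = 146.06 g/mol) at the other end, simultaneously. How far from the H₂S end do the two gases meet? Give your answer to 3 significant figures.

The fronts meet when d_H₂S + d_SF₆ = L with d_H₂S/d_SF₆ = √(M_SF₆/M_H₂S) (Graham's law). Here √(M_SF₆/M_H₂S) = √(146.06/34.08) = 2.070.
With d_H₂S + d_SF₆ = 186 cm, d_SF₆ = 186/(1 + 2.070) = 60.58 cm.
d_H₂S = 186 − 60.58 = 125 cm.

125 cm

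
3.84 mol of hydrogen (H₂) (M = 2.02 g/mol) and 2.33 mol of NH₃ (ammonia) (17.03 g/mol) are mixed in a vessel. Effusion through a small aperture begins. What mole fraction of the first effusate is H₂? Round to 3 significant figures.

0.827

Effusion rate of each component ∝ n_i/√M_i (partial pressure × 1/√M).
So x_H₂ in the escaping gas = (n_H₂/√M_H₂) / Σ(n_i/√M_i)
= (3.84/√2.02) / (3.84/√2.02 + 2.33/√17.03) = 2.702/(2.702 + 0.5646) = 0.827.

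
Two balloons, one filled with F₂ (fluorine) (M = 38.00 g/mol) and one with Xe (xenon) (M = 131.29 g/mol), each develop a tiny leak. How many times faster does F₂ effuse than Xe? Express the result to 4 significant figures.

1.859

Using Graham's law: rate_F₂/rate_Xe = √(M_Xe/M_F₂) = √(131.29/38.00) = √3.455 = 1.859.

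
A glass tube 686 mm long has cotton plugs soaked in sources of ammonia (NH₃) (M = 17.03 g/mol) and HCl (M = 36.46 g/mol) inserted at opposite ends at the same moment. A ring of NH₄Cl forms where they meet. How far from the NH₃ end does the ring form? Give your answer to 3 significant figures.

407 mm

In equal time, each gas travels a distance ∝ its rate ∝ 1/√M, so d_NH₃/d_HCl = √(M_HCl/M_NH₃) = √(36.46/17.03) = 1.463.
With d_NH₃ + d_HCl = 686 mm, d_HCl = 686/(1 + 1.463) = 278.5 mm.
d_NH₃ = 686 − 278.5 = 407 mm.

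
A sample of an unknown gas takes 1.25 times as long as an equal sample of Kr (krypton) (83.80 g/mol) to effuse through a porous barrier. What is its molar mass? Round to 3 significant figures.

Graham's law gives t_X/t_Kr = √(M_X/M_Kr).
1.25 = √(M_X/83.80)
M_X = 83.80 × 1.25² = 83.80 × 1.562 = 131 g/mol

131 g/mol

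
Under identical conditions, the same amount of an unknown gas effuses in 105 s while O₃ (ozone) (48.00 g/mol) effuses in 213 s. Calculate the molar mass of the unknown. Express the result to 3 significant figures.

11.7 g/mol

Using Graham's law: t_X/t_O₃ = √(M_X/M_O₃).
105/213 = 0.4930 = √(M_X/48.00)
M_X = 48.00 × 0.4930² = 48.00 × 0.2430 = 11.7 g/mol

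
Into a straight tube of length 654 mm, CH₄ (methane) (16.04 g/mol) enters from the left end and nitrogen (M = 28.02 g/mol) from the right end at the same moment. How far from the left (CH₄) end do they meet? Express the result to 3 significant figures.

In equal time, each gas travels a distance ∝ its rate ∝ 1/√M, so d_CH₄/d_N₂ = √(M_N₂/M_CH₄) = √(28.02/16.04) = 1.322.
With d_CH₄ + d_N₂ = 654 mm, d_N₂ = 654/(1 + 1.322) = 281.7 mm.
d_CH₄ = 654 − 281.7 = 372 mm.

372 mm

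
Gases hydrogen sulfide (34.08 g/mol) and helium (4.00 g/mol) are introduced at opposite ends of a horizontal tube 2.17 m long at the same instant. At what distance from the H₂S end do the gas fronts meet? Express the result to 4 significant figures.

0.5537 m

In equal time, each gas travels a distance ∝ its rate ∝ 1/√M, so d_H₂S/d_He = √(M_He/M_H₂S) = √(4.00/34.08) = 0.3426.
With d_H₂S + d_He = 2.17 m, d_He = 2.17/(1 + 0.3426) = 1.616 m.
d_H₂S = 2.17 − 1.616 = 0.5537 m.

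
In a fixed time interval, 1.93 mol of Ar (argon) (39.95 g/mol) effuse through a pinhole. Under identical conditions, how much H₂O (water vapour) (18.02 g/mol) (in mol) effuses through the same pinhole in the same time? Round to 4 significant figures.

Since effusion rate ∝ 1/√M, rate_H₂O/rate_Ar = √(M_Ar/M_H₂O) = √(39.95/18.02) = √2.217 = 1.489.
So the amount for H₂O is 1.93 × 1.489 = 2.874 mol.

2.874 mol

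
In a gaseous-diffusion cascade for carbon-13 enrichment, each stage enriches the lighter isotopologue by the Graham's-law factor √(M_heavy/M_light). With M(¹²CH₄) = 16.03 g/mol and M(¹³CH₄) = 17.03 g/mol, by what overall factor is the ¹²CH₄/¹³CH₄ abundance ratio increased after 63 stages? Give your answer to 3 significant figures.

The single-stage factor is √(M_heavy/M_light), so 63 stages give [√(17.03/16.03)]^63 = (17.03/16.03)^(63/2).
= 1.06238^(63/2) = 6.73.

6.73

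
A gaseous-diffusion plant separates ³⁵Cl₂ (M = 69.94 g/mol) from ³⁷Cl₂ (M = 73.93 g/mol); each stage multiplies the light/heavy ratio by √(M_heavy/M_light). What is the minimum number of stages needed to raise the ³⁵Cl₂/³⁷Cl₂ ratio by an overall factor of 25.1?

Single-stage factor α = √(73.93/69.94), so ln α = ½ ln(1.05705) = 0.02774.
Need α^N ≥ 25.1 ⇒ N ≥ ln(25.1) / ln α = 3.223 / 0.02774 = 116.18.
Minimum whole number of stages: N = 117.

117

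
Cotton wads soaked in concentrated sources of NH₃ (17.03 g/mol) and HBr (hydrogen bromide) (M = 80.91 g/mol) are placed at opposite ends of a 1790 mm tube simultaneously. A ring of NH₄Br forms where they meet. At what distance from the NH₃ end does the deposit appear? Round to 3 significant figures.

Graham's law gives d_NH₃/d_HBr = rate_NH₃/rate_HBr = √(M_HBr/M_NH₃) = √(80.91/17.03) = 2.180.
With d_NH₃ + d_HBr = 1790 mm, d_HBr = 1790/(1 + 2.180) = 562.9 mm.
d_NH₃ = 1790 − 562.9 = 1230 mm.

1230 mm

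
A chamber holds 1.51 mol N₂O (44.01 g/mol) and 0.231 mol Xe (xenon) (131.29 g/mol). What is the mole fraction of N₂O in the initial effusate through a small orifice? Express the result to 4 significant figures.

The effusion rate of species i is ∝ p_i/√M_i ∝ n_i/√M_i.
So x_N₂O in the escaping gas = (n_N₂O/√M_N₂O) / Σ(n_i/√M_i)
= (1.51/√44.01) / (1.51/√44.01 + 0.231/√131.29) = 0.2276/(0.2276 + 0.02016) = 0.9186.

0.9186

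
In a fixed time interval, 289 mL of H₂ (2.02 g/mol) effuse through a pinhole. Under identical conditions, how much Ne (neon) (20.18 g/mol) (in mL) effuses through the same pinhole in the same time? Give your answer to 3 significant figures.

91.4 mL

Graham's law gives rate_Ne/rate_H₂ = √(M_H₂/M_Ne) = √(2.02/20.18) = √0.1001 = 0.3164.
So the volume for Ne is 289 × 0.3164 = 91.4 mL.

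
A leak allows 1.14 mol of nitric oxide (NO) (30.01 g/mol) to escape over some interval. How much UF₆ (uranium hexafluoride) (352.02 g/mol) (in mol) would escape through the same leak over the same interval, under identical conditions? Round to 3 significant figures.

By Graham's law, rate_UF₆/rate_NO = √(M_NO/M_UF₆) = √(30.01/352.02) = √0.08525 = 0.2920.
So the amount for UF₆ is 1.14 × 0.2920 = 0.333 mol.

0.333 mol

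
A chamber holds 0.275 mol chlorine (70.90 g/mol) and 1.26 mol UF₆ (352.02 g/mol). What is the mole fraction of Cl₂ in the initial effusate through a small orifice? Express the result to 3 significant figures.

Effusion rate of each component ∝ n_i/√M_i (partial pressure × 1/√M).
x_Cl₂(eff) = (n_Cl₂/√M_Cl₂) / (n_Cl₂/√M_Cl₂ + n_UF₆/√M_UF₆)
= (0.275/√70.90) / (0.275/√70.90 + 1.26/√352.02) = 0.03266/(0.03266 + 0.06716) = 0.327.

0.327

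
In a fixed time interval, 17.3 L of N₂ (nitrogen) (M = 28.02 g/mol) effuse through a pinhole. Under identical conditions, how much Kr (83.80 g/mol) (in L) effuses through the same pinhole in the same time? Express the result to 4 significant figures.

10.00 L

By Graham's law, rate_Kr/rate_N₂ = √(M_N₂/M_Kr) = √(28.02/83.80) = √0.3344 = 0.5782.
So the volume for Kr is 17.3 × 0.5782 = 10.00 L.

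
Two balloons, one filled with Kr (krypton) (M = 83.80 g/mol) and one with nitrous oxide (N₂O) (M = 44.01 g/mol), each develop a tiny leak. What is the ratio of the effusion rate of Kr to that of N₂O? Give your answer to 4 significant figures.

0.7247

Using Graham's law: rate_Kr/rate_N₂O = √(M_N₂O/M_Kr) = √(44.01/83.80) = √0.5252 = 0.7247.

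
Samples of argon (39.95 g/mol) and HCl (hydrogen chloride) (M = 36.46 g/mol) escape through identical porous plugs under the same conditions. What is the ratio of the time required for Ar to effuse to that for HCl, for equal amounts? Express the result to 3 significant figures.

From Graham's law, t_Ar/t_HCl = √(M_Ar/M_HCl) = √(39.95/36.46) = √1.096 = 1.05.

1.05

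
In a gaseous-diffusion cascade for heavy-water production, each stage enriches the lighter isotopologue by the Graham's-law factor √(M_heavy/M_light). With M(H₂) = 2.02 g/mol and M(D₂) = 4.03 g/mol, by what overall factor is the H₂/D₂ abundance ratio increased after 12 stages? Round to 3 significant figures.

Overall factor = α^12 with α = √(4.03/2.02), i.e. (4.03/2.02)^(12/2).
= 1.99505^6 = 63.1.

63.1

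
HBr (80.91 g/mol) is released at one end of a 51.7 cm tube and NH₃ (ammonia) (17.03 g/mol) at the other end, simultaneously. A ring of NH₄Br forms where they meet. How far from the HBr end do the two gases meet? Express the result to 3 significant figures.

16.3 cm

The fronts meet when d_HBr + d_NH₃ = L with d_HBr/d_NH₃ = √(M_NH₃/M_HBr) (Graham's law). Here √(M_NH₃/M_HBr) = √(17.03/80.91) = 0.4588.
With d_HBr + d_NH₃ = 51.7 cm, d_NH₃ = 51.7/(1 + 0.4588) = 35.44 cm.
d_HBr = 51.7 − 35.44 = 16.3 cm.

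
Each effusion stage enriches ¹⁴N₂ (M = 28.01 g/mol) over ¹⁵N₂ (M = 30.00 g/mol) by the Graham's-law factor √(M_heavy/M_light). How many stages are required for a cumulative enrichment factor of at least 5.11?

Per stage α = (30.00/28.01)^(1/2) = 1.07105^0.5, giving ln α = 0.03432.
Need α^N ≥ 5.11 ⇒ N ≥ ln(5.11) / ln α = 1.631 / 0.03432 = 47.53.
Rounding up, N = 48 stages.

48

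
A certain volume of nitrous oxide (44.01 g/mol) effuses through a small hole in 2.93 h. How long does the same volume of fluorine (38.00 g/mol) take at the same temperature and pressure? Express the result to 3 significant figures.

Using Graham's law: t_F₂/t_N₂O = √(M_F₂/M_N₂O) = √(38.00/44.01) = √0.8634 = 0.9292.
So the time for F₂ is 2.93 × 0.9292 = 2.72 h.

2.72 h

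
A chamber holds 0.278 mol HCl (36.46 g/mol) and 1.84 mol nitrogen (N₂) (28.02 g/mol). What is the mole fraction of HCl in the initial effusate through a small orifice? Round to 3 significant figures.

The effusion rate of species i is ∝ p_i/√M_i ∝ n_i/√M_i.
x_HCl(eff) = (n_HCl/√M_HCl) / (n_HCl/√M_HCl + n_N₂/√M_N₂)
= (0.278/√36.46) / (0.278/√36.46 + 1.84/√28.02) = 0.04604/(0.04604 + 0.3476) = 0.117.

0.117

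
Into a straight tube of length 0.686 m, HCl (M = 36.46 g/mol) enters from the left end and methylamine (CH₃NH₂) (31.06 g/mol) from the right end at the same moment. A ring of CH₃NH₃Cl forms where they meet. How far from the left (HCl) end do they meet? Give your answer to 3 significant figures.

The fronts meet when d_HCl + d_CH₃NH₂ = L with d_HCl/d_CH₃NH₂ = √(M_CH₃NH₂/M_HCl) (Graham's law). Here √(M_CH₃NH₂/M_HCl) = √(31.06/36.46) = 0.9230.
With d_HCl + d_CH₃NH₂ = 0.686 m, d_CH₃NH₂ = 0.686/(1 + 0.9230) = 0.3567 m.
d_HCl = 0.686 − 0.3567 = 0.329 m.

0.329 m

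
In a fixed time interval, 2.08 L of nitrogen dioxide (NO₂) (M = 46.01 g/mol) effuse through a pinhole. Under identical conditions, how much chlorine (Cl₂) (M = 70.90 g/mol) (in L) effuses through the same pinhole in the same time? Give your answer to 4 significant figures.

1.676 L

By Graham's law, rate_Cl₂/rate_NO₂ = √(M_NO₂/M_Cl₂) = √(46.01/70.90) = √0.6489 = 0.8056.
So the volume for Cl₂ is 2.08 × 0.8056 = 1.676 L.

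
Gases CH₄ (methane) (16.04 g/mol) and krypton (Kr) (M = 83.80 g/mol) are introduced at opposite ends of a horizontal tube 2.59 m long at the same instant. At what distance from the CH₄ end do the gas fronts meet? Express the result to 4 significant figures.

1.802 m

Graham's law gives d_CH₄/d_Kr = rate_CH₄/rate_Kr = √(M_Kr/M_CH₄) = √(83.80/16.04) = 2.286.
With d_CH₄ + d_Kr = 2.59 m, d_Kr = 2.59/(1 + 2.286) = 0.7883 m.
d_CH₄ = 2.59 − 0.7883 = 1.802 m.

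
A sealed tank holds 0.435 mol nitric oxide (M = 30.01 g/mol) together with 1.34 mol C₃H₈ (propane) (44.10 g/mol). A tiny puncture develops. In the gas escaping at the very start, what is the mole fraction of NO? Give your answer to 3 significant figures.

0.282

Each component's effusion rate ∝ (its partial pressure)·(1/√M) ∝ n_i/√M_i.
Mole fraction of NO in the effusate = (n_NO/√M_NO) / (n_NO/√M_NO + n_C₃H₈/√M_C₃H₈)
= (0.435/√30.01) / (0.435/√30.01 + 1.34/√44.10) = 0.07941/(0.07941 + 0.2018) = 0.282.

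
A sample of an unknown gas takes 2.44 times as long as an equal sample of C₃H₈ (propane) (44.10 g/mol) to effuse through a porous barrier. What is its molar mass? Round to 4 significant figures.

Using Graham's law: t_X/t_C₃H₈ = √(M_X/M_C₃H₈).
2.44 = √(M_X/44.10)
M_X = 44.10 × 2.44² = 44.10 × 5.954 = 262.6 g/mol

262.6 g/mol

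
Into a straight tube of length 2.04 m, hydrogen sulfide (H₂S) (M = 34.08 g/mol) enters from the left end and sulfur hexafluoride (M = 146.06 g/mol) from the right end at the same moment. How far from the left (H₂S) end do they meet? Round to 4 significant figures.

1.376 m

In equal time, each gas travels a distance ∝ its rate ∝ 1/√M, so d_H₂S/d_SF₆ = √(M_SF₆/M_H₂S) = √(146.06/34.08) = 2.070.
With d_H₂S + d_SF₆ = 2.04 m, d_SF₆ = 2.04/(1 + 2.070) = 0.6644 m.
d_H₂S = 2.04 − 0.6644 = 1.376 m.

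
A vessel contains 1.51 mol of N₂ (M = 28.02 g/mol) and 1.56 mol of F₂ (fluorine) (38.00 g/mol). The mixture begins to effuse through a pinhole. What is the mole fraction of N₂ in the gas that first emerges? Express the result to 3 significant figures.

Rate_i ∝ x_i/√M_i (Graham's law weighted by mole fraction), so the effusate composition follows n_i/√M_i.
x_N₂(eff) = (n_N₂/√M_N₂) / (n_N₂/√M_N₂ + n_F₂/√M_F₂)
= (1.51/√28.02) / (1.51/√28.02 + 1.56/√38.00) = 0.2853/(0.2853 + 0.2531) = 0.530.

0.530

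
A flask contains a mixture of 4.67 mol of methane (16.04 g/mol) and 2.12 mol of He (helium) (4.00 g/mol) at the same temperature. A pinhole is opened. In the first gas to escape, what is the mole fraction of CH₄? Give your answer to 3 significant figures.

The effusion rate of species i is ∝ p_i/√M_i ∝ n_i/√M_i.
Mole fraction of CH₄ in the effusate = (n_CH₄/√M_CH₄) / (n_CH₄/√M_CH₄ + n_He/√M_He)
= (4.67/√16.04) / (4.67/√16.04 + 2.12/√4.00) = 1.166/(1.166 + 1.060) = 0.524.

0.524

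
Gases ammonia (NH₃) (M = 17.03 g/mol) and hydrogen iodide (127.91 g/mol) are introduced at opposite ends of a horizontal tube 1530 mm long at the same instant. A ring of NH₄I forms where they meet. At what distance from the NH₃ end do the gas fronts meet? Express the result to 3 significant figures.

1120 mm

In equal time, each gas travels a distance ∝ its rate ∝ 1/√M, so d_NH₃/d_HI = √(M_HI/M_NH₃) = √(127.91/17.03) = 2.741.
With d_NH₃ + d_HI = 1530 mm, d_HI = 1530/(1 + 2.741) = 409.0 mm.
d_NH₃ = 1530 − 409.0 = 1120 mm.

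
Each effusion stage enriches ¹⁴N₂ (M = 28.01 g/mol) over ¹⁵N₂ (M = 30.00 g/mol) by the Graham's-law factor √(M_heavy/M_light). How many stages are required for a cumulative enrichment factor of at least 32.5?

With α = √(30.00/28.01) per stage, ln α = ½ ln(1.07105) = 0.03432.
Need α^N ≥ 32.5 ⇒ N ≥ ln(32.5) / ln α = 3.481 / 0.03432 = 101.44.
So at least 102 stages are needed.

102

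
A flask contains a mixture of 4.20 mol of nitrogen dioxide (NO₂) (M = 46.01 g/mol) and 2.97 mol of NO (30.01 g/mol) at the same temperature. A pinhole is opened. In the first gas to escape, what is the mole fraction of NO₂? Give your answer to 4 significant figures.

0.5332

Rate_i ∝ x_i/√M_i (Graham's law weighted by mole fraction), so the effusate composition follows n_i/√M_i.
x_NO₂(eff) = (n_NO₂/√M_NO₂) / (n_NO₂/√M_NO₂ + n_NO/√M_NO)
= (4.20/√46.01) / (4.20/√46.01 + 2.97/√30.01) = 0.6192/(0.6192 + 0.5422) = 0.5332.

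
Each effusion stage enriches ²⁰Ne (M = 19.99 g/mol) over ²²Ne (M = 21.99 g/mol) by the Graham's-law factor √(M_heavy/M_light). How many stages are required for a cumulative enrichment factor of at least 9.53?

With α = √(21.99/19.99) per stage, ln α = ½ ln(1.10005) = 0.04768.
Need α^N ≥ 9.53 ⇒ N ≥ ln(9.53) / ln α = 2.254 / 0.04768 = 47.28.
Rounding up, N = 48 stages.

48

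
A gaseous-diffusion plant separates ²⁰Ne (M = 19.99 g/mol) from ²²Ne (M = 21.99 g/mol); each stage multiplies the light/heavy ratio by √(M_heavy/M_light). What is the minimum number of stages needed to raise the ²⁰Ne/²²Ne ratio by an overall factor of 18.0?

Single-stage factor α = √(21.99/19.99), so ln α = ½ ln(1.10005) = 0.04768.
Need α^N ≥ 18.0 ⇒ N ≥ ln(18.0) / ln α = 2.890 / 0.04768 = 60.62.
Minimum whole number of stages: N = 61.

61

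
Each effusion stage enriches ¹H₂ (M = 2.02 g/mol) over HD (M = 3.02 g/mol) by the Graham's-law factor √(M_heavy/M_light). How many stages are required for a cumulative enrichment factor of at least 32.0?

With α = √(3.02/2.02) per stage, ln α = ½ ln(1.49505) = 0.2011.
Need α^N ≥ 32.0 ⇒ N ≥ ln(32.0) / ln α = 3.466 / 0.2011 = 17.24.
So at least 18 stages are needed.

18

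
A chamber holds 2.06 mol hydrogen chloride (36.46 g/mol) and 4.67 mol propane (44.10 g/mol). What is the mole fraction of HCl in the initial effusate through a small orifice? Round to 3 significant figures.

0.327

Rate_i ∝ x_i/√M_i (Graham's law weighted by mole fraction), so the effusate composition follows n_i/√M_i.
Mole fraction of HCl in the effusate = (n_HCl/√M_HCl) / (n_HCl/√M_HCl + n_C₃H₈/√M_C₃H₈)
= (2.06/√36.46) / (2.06/√36.46 + 4.67/√44.10) = 0.3412/(0.3412 + 0.7032) = 0.327.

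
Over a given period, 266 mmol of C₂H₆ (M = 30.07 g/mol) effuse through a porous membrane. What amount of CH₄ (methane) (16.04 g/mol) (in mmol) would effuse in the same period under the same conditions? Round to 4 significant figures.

364.2 mmol

By Graham's law, rate_CH₄/rate_C₂H₆ = √(M_C₂H₆/M_CH₄) = √(30.07/16.04) = √1.875 = 1.369.
So the amount for CH₄ is 266 × 1.369 = 364.2 mmol.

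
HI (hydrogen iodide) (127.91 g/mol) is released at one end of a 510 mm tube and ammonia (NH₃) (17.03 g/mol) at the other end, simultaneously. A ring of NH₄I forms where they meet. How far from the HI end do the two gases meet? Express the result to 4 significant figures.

136.3 mm

Distances travelled in equal time are proportional to diffusion rates, so d_HI/d_NH₃ = √(M_NH₃/M_HI) = √(17.03/127.91) = 0.3649.
With d_HI + d_NH₃ = 510 mm, d_NH₃ = 510/(1 + 0.3649) = 373.7 mm.
d_HI = 510 − 373.7 = 136.3 mm.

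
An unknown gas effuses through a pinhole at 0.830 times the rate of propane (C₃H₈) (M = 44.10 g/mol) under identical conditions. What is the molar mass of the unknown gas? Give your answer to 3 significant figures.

Since effusion rate ∝ 1/√M, rate_X/rate_C₃H₈ = √(M_C₃H₈/M_X).
0.830 = √(44.10/M_X)
M_X = 44.10 / 0.830² = 44.10 / 0.6889 = 64.0 g/mol

64.0 g/mol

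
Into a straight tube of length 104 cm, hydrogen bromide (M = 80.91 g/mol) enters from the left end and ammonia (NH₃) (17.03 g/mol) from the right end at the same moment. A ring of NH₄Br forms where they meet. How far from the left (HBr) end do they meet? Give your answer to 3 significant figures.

32.7 cm

In equal time, each gas travels a distance ∝ its rate ∝ 1/√M, so d_HBr/d_NH₃ = √(M_NH₃/M_HBr) = √(17.03/80.91) = 0.4588.
With d_HBr + d_NH₃ = 104 cm, d_NH₃ = 104/(1 + 0.4588) = 71.29 cm.
d_HBr = 104 − 71.29 = 32.7 cm.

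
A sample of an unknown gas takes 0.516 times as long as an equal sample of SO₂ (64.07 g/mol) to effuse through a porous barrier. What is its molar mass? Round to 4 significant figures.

17.06 g/mol

Since effusion rate ∝ 1/√M, t_X/t_SO₂ = √(M_X/M_SO₂).
0.516 = √(M_X/64.07)
M_X = 64.07 × 0.516² = 64.07 × 0.2663 = 17.06 g/mol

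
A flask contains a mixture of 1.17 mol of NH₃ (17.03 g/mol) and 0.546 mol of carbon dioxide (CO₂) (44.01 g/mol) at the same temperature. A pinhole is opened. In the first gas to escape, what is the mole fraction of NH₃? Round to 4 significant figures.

Effusion rate of each component ∝ n_i/√M_i (partial pressure × 1/√M).
x_NH₃(eff) = (n_NH₃/√M_NH₃) / (n_NH₃/√M_NH₃ + n_CO₂/√M_CO₂)
= (1.17/√17.03) / (1.17/√17.03 + 0.546/√44.01) = 0.2835/(0.2835 + 0.08230) = 0.7750.

0.7750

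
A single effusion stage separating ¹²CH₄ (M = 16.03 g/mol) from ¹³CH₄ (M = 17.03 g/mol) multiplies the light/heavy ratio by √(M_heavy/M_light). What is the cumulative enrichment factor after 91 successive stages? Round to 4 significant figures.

15.70

Each stage multiplies the ratio by α = √(17.03/16.03), so after 91 stages the overall factor is α^91 = (17.03/16.03)^(91/2).
= 1.06238^(91/2) = 15.70.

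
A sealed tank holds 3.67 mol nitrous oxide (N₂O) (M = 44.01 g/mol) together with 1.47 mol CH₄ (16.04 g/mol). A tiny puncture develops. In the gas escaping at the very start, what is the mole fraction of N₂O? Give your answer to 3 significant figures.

The effusion rate of species i is ∝ p_i/√M_i ∝ n_i/√M_i.
So x_N₂O in the escaping gas = (n_N₂O/√M_N₂O) / Σ(n_i/√M_i)
= (3.67/√44.01) / (3.67/√44.01 + 1.47/√16.04) = 0.5532/(0.5532 + 0.3670) = 0.601.

0.601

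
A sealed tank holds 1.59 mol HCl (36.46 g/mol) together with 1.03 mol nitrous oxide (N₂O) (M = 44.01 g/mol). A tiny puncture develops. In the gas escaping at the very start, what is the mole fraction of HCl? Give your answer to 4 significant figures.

Rate_i ∝ x_i/√M_i (Graham's law weighted by mole fraction), so the effusate composition follows n_i/√M_i.
x_HCl(eff) = (n_HCl/√M_HCl) / (n_HCl/√M_HCl + n_N₂O/√M_N₂O)
= (1.59/√36.46) / (1.59/√36.46 + 1.03/√44.01) = 0.2633/(0.2633 + 0.1553) = 0.6291.

0.6291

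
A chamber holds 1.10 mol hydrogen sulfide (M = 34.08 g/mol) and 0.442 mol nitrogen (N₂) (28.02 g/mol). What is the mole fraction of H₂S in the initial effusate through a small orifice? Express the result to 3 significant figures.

Each component's effusion rate ∝ (its partial pressure)·(1/√M) ∝ n_i/√M_i.
Mole fraction of H₂S in the effusate = (n_H₂S/√M_H₂S) / (n_H₂S/√M_H₂S + n_N₂/√M_N₂)
= (1.10/√34.08) / (1.10/√34.08 + 0.442/√28.02) = 0.1884/(0.1884 + 0.08350) = 0.693.

0.693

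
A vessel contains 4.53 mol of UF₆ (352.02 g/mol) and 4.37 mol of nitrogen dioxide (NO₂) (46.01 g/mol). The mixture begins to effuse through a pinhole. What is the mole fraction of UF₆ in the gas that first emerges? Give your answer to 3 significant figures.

The effusion rate of species i is ∝ p_i/√M_i ∝ n_i/√M_i.
x_UF₆(eff) = (n_UF₆/√M_UF₆) / (n_UF₆/√M_UF₆ + n_NO₂/√M_NO₂)
= (4.53/√352.02) / (4.53/√352.02 + 4.37/√46.01) = 0.2414/(0.2414 + 0.6443) = 0.273.

0.273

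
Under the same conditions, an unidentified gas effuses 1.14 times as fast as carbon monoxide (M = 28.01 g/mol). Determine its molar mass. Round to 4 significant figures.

Since effusion rate ∝ 1/√M, rate_X/rate_CO = √(M_CO/M_X).
1.14 = √(28.01/M_X)
M_X = 28.01 / 1.14² = 28.01 / 1.300 = 21.55 g/mol

21.55 g/mol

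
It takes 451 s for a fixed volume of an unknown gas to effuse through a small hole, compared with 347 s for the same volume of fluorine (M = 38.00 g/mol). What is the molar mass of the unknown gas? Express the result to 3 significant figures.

Using Graham's law: t_X/t_F₂ = √(M_X/M_F₂).
451/347 = 1.300 = √(M_X/38.00)
M_X = 38.00 × 1.300² = 38.00 × 1.689 = 64.2 g/mol

64.2 g/mol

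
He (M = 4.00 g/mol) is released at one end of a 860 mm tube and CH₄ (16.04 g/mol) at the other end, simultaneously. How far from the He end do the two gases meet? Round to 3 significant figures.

In equal time, each gas travels a distance ∝ its rate ∝ 1/√M, so d_He/d_CH₄ = √(M_CH₄/M_He) = √(16.04/4.00) = 2.002.
With d_He + d_CH₄ = 860 mm, d_CH₄ = 860/(1 + 2.002) = 286.4 mm.
d_He = 860 − 286.4 = 574 mm.

574 mm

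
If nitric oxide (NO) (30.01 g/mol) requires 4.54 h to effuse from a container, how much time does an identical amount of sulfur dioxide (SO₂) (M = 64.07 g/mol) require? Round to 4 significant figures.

Since effusion rate ∝ 1/√M, t_SO₂/t_NO = √(M_SO₂/M_NO) = √(64.07/30.01) = √2.135 = 1.461.
So the time for SO₂ is 4.54 × 1.461 = 6.634 h.

6.634 h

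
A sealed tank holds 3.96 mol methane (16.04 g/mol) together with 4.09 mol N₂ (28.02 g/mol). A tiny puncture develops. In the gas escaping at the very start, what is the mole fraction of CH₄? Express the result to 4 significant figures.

0.5613

Effusion rate of each component ∝ n_i/√M_i (partial pressure × 1/√M).
x_CH₄(eff) = (n_CH₄/√M_CH₄) / (n_CH₄/√M_CH₄ + n_N₂/√M_N₂)
= (3.96/√16.04) / (3.96/√16.04 + 4.09/√28.02) = 0.9888/(0.9888 + 0.7727) = 0.5613.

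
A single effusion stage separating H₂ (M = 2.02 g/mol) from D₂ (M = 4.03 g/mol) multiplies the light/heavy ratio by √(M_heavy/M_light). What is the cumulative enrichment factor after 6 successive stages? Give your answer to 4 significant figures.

7.941

After 6 stages the ratio has grown by (√(4.03/2.02))^6 = (4.03/2.02)^(6/2).
= 1.99505^3 = 7.941.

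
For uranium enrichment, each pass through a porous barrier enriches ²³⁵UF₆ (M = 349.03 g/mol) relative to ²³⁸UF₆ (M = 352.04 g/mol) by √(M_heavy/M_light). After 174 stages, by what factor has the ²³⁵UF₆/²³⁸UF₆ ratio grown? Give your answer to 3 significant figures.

2.11

The single-stage factor is √(M_heavy/M_light), so 174 stages give [√(352.04/349.03)]^174 = (352.04/349.03)^(174/2).
= 1.00862^87 = 2.11.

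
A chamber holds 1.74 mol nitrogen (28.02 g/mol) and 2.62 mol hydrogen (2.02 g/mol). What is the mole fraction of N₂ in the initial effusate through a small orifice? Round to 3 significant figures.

Effusion rate of each component ∝ n_i/√M_i (partial pressure × 1/√M).
Mole fraction of N₂ in the effusate = (n_N₂/√M_N₂) / (n_N₂/√M_N₂ + n_H₂/√M_H₂)
= (1.74/√28.02) / (1.74/√28.02 + 2.62/√2.02) = 0.3287/(0.3287 + 1.843) = 0.151.

0.151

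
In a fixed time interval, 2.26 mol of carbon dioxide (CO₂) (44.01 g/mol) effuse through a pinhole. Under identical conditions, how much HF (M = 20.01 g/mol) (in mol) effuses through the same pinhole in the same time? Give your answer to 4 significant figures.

Graham's law gives rate_HF/rate_CO₂ = √(M_CO₂/M_HF) = √(44.01/20.01) = √2.199 = 1.483.
So the amount for HF is 2.26 × 1.483 = 3.352 mol.

3.352 mol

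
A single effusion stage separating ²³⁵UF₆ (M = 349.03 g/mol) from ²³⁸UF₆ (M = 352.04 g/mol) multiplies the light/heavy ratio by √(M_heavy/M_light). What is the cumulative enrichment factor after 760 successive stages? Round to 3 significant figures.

26.1

Overall factor = α^760 with α = √(352.04/349.03), i.e. (352.04/349.03)^(760/2).
= 1.00862^380 = 26.1.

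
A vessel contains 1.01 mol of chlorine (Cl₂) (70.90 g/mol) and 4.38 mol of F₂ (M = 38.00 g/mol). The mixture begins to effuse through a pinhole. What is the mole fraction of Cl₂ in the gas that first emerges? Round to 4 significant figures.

Each component's effusion rate ∝ (its partial pressure)·(1/√M) ∝ n_i/√M_i.
Mole fraction of Cl₂ in the effusate = (n_Cl₂/√M_Cl₂) / (n_Cl₂/√M_Cl₂ + n_F₂/√M_F₂)
= (1.01/√70.90) / (1.01/√70.90 + 4.38/√38.00) = 0.1199/(0.1199 + 0.7105) = 0.1444.

0.1444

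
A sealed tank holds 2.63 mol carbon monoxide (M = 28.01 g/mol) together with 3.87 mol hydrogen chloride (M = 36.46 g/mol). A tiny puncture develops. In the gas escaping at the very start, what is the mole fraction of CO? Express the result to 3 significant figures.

0.437

Each component's effusion rate ∝ (its partial pressure)·(1/√M) ∝ n_i/√M_i.
So x_CO in the escaping gas = (n_CO/√M_CO) / Σ(n_i/√M_i)
= (2.63/√28.01) / (2.63/√28.01 + 3.87/√36.46) = 0.4969/(0.4969 + 0.6409) = 0.437.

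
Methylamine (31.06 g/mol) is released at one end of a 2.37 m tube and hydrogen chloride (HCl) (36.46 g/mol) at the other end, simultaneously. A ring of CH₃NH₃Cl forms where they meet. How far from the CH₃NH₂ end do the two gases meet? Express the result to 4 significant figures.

1.232 m

Graham's law gives d_CH₃NH₂/d_HCl = rate_CH₃NH₂/rate_HCl = √(M_HCl/M_CH₃NH₂) = √(36.46/31.06) = 1.083.
With d_CH₃NH₂ + d_HCl = 2.37 m, d_HCl = 2.37/(1 + 1.083) = 1.138 m.
d_CH₃NH₂ = 2.37 − 1.138 = 1.232 m.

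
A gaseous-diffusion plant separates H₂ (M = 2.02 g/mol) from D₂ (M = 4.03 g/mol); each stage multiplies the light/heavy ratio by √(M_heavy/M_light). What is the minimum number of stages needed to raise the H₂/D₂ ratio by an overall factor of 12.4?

Per stage α = (4.03/2.02)^(1/2) = 1.99505^0.5, giving ln α = 0.3453.
Need α^N ≥ 12.4 ⇒ N ≥ ln(12.4) / ln α = 2.518 / 0.3453 = 7.29.
Rounding up, N = 8 stages.

8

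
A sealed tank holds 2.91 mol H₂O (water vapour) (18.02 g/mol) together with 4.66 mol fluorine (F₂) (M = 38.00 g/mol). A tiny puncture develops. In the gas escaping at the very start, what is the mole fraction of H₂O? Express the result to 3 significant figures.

Rate_i ∝ x_i/√M_i (Graham's law weighted by mole fraction), so the effusate composition follows n_i/√M_i.
So x_H₂O in the escaping gas = (n_H₂O/√M_H₂O) / Σ(n_i/√M_i)
= (2.91/√18.02) / (2.91/√18.02 + 4.66/√38.00) = 0.6855/(0.6855 + 0.7560) = 0.476.

0.476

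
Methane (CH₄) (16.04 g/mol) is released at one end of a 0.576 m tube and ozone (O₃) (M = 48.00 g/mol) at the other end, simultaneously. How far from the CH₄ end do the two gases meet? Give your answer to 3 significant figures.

In equal time, each gas travels a distance ∝ its rate ∝ 1/√M, so d_CH₄/d_O₃ = √(M_O₃/M_CH₄) = √(48.00/16.04) = 1.730.
With d_CH₄ + d_O₃ = 0.576 m, d_O₃ = 0.576/(1 + 1.730) = 0.2110 m.
d_CH₄ = 0.576 − 0.2110 = 0.365 m.

0.365 m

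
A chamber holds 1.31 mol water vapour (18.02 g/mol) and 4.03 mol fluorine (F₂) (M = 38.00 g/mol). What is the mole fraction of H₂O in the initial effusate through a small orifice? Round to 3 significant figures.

The effusion rate of species i is ∝ p_i/√M_i ∝ n_i/√M_i.
So x_H₂O in the escaping gas = (n_H₂O/√M_H₂O) / Σ(n_i/√M_i)
= (1.31/√18.02) / (1.31/√18.02 + 4.03/√38.00) = 0.3086/(0.3086 + 0.6538) = 0.321.

0.321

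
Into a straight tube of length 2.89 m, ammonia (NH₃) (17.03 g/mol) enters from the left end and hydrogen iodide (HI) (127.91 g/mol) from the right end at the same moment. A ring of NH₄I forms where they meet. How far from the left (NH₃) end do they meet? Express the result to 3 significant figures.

2.12 m

The fronts meet when d_NH₃ + d_HI = L with d_NH₃/d_HI = √(M_HI/M_NH₃) (Graham's law). Here √(M_HI/M_NH₃) = √(127.91/17.03) = 2.741.
With d_NH₃ + d_HI = 2.89 m, d_HI = 2.89/(1 + 2.741) = 0.7726 m.
d_NH₃ = 2.89 − 0.7726 = 2.12 m.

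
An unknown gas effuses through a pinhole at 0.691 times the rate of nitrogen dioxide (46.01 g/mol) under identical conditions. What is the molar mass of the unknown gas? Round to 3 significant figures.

Graham's law gives rate_X/rate_NO₂ = √(M_NO₂/M_X).
0.691 = √(46.01/M_X)
M_X = 46.01 / 0.691² = 46.01 / 0.4775 = 96.4 g/mol

96.4 g/mol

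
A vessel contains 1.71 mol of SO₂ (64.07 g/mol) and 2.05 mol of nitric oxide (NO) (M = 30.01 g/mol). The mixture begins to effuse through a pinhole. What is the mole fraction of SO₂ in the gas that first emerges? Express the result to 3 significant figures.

Each component's effusion rate ∝ (its partial pressure)·(1/√M) ∝ n_i/√M_i.
Mole fraction of SO₂ in the effusate = (n_SO₂/√M_SO₂) / (n_SO₂/√M_SO₂ + n_NO/√M_NO)
= (1.71/√64.07) / (1.71/√64.07 + 2.05/√30.01) = 0.2136/(0.2136 + 0.3742) = 0.363.

0.363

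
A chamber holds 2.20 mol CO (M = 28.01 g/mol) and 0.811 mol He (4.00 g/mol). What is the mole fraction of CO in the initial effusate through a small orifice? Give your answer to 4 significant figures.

0.5062

The effusion rate of species i is ∝ p_i/√M_i ∝ n_i/√M_i.
So x_CO in the escaping gas = (n_CO/√M_CO) / Σ(n_i/√M_i)
= (2.20/√28.01) / (2.20/√28.01 + 0.811/√4.00) = 0.4157/(0.4157 + 0.4055) = 0.5062.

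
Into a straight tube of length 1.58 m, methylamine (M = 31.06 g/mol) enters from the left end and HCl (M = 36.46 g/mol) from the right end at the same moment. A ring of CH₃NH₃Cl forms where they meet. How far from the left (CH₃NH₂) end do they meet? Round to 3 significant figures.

Distances travelled in equal time are proportional to diffusion rates, so d_CH₃NH₂/d_HCl = √(M_HCl/M_CH₃NH₂) = √(36.46/31.06) = 1.083.
With d_CH₃NH₂ + d_HCl = 1.58 m, d_HCl = 1.58/(1 + 1.083) = 0.7584 m.
d_CH₃NH₂ = 1.58 − 0.7584 = 0.822 m.

0.822 m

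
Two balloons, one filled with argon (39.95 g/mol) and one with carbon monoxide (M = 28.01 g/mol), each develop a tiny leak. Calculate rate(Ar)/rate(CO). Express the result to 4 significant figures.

From Graham's law, rate_Ar/rate_CO = √(M_CO/M_Ar) = √(28.01/39.95) = √0.7011 = 0.8373.

0.8373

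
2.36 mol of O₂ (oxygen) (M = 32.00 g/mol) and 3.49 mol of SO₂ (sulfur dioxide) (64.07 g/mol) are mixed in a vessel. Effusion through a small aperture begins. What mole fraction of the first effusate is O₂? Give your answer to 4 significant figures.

0.4890

Each component's effusion rate ∝ (its partial pressure)·(1/√M) ∝ n_i/√M_i.
x_O₂(eff) = (n_O₂/√M_O₂) / (n_O₂/√M_O₂ + n_SO₂/√M_SO₂)
= (2.36/√32.00) / (2.36/√32.00 + 3.49/√64.07) = 0.4172/(0.4172 + 0.4360) = 0.4890.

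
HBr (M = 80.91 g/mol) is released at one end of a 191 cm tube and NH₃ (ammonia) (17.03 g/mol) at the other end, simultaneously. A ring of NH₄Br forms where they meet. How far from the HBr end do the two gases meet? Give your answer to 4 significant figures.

Graham's law gives d_HBr/d_NH₃ = rate_HBr/rate_NH₃ = √(M_NH₃/M_HBr) = √(17.03/80.91) = 0.4588.
With d_HBr + d_NH₃ = 191 cm, d_NH₃ = 191/(1 + 0.4588) = 130.9 cm.
d_HBr = 191 − 130.9 = 60.07 cm.

60.07 cm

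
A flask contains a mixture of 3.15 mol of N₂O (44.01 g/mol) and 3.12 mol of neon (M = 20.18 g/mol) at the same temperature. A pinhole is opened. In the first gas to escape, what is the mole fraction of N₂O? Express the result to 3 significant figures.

Rate_i ∝ x_i/√M_i (Graham's law weighted by mole fraction), so the effusate composition follows n_i/√M_i.
x_N₂O(eff) = (n_N₂O/√M_N₂O) / (n_N₂O/√M_N₂O + n_Ne/√M_Ne)
= (3.15/√44.01) / (3.15/√44.01 + 3.12/√20.18) = 0.4748/(0.4748 + 0.6945) = 0.406.

0.406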